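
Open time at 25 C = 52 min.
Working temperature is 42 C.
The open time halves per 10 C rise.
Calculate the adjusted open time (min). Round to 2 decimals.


factor = 2^((42 - 25) / 10) = 3.2490
ot = 52 / 3.2490 = 16.00 min

16.00


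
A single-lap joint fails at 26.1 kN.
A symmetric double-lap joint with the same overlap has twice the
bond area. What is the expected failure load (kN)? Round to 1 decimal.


Double-lap load = 2 * 26.1 = 52.2 kN

52.2


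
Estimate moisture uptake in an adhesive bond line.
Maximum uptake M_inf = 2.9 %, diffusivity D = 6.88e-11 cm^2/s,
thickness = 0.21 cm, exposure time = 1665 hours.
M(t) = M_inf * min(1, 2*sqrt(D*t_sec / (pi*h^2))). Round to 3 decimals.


Convert time: 1665 h = 5994000 s
ratio = min(1, 2*sqrt(6.88e-11*5994000/(pi*0.21^2)))
= 0.109116
M(t) = 2.9 * 0.109116 = 0.316%

0.316


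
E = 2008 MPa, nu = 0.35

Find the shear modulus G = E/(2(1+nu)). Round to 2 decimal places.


G = 2008 / (2 * 1.35)
= 743.70 MPa

743.70


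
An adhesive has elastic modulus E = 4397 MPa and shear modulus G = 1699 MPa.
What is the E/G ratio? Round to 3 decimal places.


E/G = 4397 / 1699 = 2.588

2.588


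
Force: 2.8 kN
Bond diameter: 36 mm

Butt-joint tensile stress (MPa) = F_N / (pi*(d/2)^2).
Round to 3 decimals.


F_N = 2.8 * 1000 = 2800.0 N
A = pi*(18.0)^2 = 1017.8760 mm^2
stress = 2800.0 / 1017.8760 = 2.751 MPa

2.751


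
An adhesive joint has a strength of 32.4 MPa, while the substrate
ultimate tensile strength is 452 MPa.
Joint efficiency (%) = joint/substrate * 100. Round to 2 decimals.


Efficiency = 32.4 / 452 * 100
= 7.17%

7.17


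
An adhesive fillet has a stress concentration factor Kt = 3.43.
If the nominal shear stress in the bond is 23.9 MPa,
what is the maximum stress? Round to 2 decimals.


Max stress = 23.9 * 3.43 = 81.98 MPa

81.98


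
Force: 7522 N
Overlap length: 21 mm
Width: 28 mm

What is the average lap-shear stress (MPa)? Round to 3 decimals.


Average shear stress = F / (overlap * width)
= 7522 / (21 * 28)
= 12.793 MPa

12.793


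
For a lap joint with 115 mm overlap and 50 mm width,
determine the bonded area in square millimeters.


Area = 115 * 50 = 5750 mm^2

5750


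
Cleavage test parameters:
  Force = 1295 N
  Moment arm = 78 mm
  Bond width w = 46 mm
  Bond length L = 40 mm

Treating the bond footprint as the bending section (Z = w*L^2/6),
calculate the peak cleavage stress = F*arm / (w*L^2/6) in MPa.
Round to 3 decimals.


M = 1295 * 78 = 101010 N*mm
Z = 46 * 40^2 / 6 = 73600 / 6 mm^3
sigma = M / Z = 6 * 101010 / 73600 = 606060 / 73600
= 8.235 MPa

8.235


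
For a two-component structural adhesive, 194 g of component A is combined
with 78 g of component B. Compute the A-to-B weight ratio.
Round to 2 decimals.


Weight ratio A:B = 194 / 78
= 2.49

2.49


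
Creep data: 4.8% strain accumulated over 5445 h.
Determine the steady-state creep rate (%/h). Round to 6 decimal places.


Rate = 4.8 / 5445 = 0.000882 %/h

0.000882


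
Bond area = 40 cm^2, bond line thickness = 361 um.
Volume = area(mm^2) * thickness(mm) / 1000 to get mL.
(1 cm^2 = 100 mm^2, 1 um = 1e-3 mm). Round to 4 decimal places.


area_mm2 = 40 * 100 = 4000
blt_mm = 361 * 1e-3 = 0.361
vol_mm3 = 4000 * 0.361 = 1444.0
vol_mL = 1444.0 / 1000 = 1.4440 mL

1.4440


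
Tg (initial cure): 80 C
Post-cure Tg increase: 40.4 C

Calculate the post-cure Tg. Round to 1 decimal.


Post-cure Tg = 80 + 40.4 = 120.4 C

120.4


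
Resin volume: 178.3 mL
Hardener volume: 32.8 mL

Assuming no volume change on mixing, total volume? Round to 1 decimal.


V_total = 178.3 + 32.8 = 211.1 mL

211.1


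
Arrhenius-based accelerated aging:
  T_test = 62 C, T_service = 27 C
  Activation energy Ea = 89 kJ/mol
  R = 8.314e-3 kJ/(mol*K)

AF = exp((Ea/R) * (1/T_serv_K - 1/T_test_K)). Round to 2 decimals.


T_test_K = 335.15, T_serv_K = 300.15
AF = exp((89/8.314e-3) * (1/300.15 - 1/335.15))
= 41.45

41.45


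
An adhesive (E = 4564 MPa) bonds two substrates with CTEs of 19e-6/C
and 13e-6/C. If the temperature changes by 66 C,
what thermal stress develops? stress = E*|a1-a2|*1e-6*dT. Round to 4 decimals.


Stress = 4564 * |19 - 13| * 1e-6 * 66
= 1.8073 MPa

1.8073


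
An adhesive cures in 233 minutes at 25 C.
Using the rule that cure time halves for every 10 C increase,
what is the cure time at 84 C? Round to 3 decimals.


Factor = 2^((84 - 25) / 10) = 59.7141
Cure time = 233 / 59.7141
= 3.902 minutes

3.902


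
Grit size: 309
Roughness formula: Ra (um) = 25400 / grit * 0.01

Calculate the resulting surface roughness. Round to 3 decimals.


Ra = 25400 / 309 * 0.01
= 0.822 um

0.822


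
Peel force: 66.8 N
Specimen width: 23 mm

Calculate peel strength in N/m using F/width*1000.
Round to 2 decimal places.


Peel strength = 66.8 / 23 * 1000 = 2904.35 N/m

2904.35


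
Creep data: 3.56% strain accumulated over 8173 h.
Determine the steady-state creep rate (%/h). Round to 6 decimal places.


Rate = 3.56 / 8173 = 0.000436 %/h

0.000436


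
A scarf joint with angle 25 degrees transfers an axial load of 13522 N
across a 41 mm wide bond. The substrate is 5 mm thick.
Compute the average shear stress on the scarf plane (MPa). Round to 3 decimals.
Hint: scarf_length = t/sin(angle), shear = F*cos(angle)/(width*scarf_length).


scarf_length = 5 / sin(25 deg) = 11.8310 mm
cos(25 deg) = 0.906308
shear stress = 13522 * 0.906308 / (41 * 11.8310)
= 25.265 MPa

25.265


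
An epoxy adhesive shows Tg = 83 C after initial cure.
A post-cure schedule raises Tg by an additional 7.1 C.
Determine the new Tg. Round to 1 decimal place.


New Tg = 83 + 7.1
= 90.1 C

90.1


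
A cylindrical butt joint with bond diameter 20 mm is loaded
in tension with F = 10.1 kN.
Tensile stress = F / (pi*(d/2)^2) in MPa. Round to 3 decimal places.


Area = pi * (20/2)^2 = 314.1593 mm^2
Stress = 10.1*1000 / 314.1593
= 32.149 MPa

32.149


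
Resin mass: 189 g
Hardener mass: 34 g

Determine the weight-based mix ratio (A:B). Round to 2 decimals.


Ratio = 189 / 34 = 5.56

5.56


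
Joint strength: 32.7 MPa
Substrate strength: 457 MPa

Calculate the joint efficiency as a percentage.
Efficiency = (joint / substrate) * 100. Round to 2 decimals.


Efficiency = (32.7 / 457) * 100 = 7.16%

7.16


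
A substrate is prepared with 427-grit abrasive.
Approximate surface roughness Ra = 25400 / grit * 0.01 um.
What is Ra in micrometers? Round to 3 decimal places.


Ra = 25400 / 427 * 0.01 = 0.595 um

0.595


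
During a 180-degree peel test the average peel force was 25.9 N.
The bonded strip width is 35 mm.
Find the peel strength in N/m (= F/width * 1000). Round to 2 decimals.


Peel strength = F/width * 1000
= 25.9 / 35 * 1000
= 740.00 N/m

740.00


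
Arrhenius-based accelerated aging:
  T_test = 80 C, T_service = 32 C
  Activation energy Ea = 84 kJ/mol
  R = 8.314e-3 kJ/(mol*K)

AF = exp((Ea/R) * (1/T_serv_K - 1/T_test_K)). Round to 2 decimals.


T_test_K = 353.15, T_serv_K = 305.15
AF = exp((84/8.314e-3) * (1/305.15 - 1/353.15))
= 90.04

90.04


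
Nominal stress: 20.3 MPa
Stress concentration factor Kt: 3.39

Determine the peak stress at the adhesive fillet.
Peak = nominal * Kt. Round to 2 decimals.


Peak stress = 20.3 * 3.39
= 68.82 MPa

68.82


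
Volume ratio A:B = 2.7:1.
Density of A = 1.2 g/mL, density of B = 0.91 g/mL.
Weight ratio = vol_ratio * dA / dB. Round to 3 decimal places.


Wt ratio = 2.7 * 1.2 / 0.91
= 3.560

3.560


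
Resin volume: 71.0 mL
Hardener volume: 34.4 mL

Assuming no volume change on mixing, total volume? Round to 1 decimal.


V_total = 71.0 + 34.4 = 105.4 mL

105.4


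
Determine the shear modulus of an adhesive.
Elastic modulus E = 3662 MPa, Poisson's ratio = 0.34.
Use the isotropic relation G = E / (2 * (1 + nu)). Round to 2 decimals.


G = 3662 / (2*(1+0.34)) = 3662 / 2.68
= 1366.42 MPa

1366.42


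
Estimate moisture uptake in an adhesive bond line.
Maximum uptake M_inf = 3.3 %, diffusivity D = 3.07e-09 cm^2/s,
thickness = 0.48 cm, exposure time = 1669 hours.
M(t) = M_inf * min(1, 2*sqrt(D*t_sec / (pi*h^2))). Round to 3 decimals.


Convert time: 1669 h = 6008400 s
ratio = min(1, 2*sqrt(3.07e-09*6008400/(pi*0.48^2)))
= 0.319273
M(t) = 3.3 * 0.319273 = 1.054%

1.054


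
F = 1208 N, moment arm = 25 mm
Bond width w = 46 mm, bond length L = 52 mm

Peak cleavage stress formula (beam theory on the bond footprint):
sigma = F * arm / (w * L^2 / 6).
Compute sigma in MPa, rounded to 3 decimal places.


sigma = (1208 * 25) / (46 * 2704 / 6)
= 30200 * 6 / 124384
= 181200 / 124384
= 1.457 MPa

1.457


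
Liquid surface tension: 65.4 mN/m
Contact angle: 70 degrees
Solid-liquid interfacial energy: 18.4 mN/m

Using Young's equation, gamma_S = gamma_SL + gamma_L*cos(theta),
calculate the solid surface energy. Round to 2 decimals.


gamma_S = 18.4 + 65.4 * cos(70)
= 40.77 mN/m

40.77


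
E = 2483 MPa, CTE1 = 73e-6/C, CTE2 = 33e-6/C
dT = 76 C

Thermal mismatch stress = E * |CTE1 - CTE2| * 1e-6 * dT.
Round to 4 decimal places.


= 2483 * 40e-6 * 76
= 7.5483 MPa

7.5483


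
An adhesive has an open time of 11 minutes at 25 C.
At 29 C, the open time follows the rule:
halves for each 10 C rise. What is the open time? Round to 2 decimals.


Factor = 2^((29-25)/10) = 1.3195
Open time = 11 / 1.3195 = 8.34 min

8.34


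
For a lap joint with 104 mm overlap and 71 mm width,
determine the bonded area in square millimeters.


Area = 104 * 71 = 7384 mm^2

7384


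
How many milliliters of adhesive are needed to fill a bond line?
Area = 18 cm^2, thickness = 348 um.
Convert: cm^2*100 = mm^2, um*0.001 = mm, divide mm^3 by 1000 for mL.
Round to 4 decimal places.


= (18 * 100) * (348 * 0.001) / 1000
= 0.6264 mL

0.6264


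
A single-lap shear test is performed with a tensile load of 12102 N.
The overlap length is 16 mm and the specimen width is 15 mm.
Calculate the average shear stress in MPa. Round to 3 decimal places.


Shear stress = F / (overlap * width)
= 12102 / (16 * 15)
= 12102 / 240
= 50.425 MPa

50.425


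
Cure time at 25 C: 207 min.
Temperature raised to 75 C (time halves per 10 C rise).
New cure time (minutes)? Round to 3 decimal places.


Acceleration factor = 2^(50/10) = 32.0000
New time = 207 / 32.0000 = 6.469 min

6.469


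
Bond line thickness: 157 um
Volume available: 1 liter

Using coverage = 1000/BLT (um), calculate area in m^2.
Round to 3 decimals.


1 L = 1e6 mm^3, thickness = 157 um = 0.157 mm
Area = 1e6 / 0.157 mm^2 = (1e6 / 0.157) / 1e6 m^2 = 1000 / 157 m^2
= 6.369 m^2

6.369


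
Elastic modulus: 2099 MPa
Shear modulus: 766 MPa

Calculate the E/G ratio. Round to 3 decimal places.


E / G = 2099 / 766 = 2.740

2.740


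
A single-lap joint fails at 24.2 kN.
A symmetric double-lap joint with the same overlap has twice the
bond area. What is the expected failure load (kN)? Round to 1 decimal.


Double-lap load = 2 * 24.2 = 48.4 kN

48.4


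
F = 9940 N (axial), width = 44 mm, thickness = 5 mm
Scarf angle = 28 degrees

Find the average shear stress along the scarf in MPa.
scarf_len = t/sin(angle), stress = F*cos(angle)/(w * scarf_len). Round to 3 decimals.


scarf_len = 5/sin(28 deg) = 10.6503
cos(28 deg) = 0.882948
stress = 9940*0.882948/(44*10.6503) = 18.729 MPa

18.729


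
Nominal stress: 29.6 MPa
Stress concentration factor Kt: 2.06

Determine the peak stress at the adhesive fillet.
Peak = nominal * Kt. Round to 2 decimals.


Peak stress = 29.6 * 2.06
= 60.98 MPa

60.98


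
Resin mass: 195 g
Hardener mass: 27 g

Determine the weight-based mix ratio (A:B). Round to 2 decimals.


Ratio = 195 / 27 = 7.22

7.22


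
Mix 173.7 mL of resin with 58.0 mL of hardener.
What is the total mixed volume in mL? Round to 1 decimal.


Total = 173.7 + 58.0 = 231.7 mL

231.7


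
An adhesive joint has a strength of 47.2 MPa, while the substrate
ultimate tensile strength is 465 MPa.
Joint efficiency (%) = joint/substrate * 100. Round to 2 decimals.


Efficiency = 47.2 / 465 * 100
= 10.15%

10.15


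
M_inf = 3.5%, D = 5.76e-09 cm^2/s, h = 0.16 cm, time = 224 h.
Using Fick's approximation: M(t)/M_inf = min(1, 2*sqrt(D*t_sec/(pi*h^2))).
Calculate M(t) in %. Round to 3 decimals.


t = 806400 s
ratio = min(1, 2*sqrt(5.76e-09*806400/(pi*0.0256)))
= 0.480642
M(t) = 3.5 * 0.480642 = 1.682%

1.682


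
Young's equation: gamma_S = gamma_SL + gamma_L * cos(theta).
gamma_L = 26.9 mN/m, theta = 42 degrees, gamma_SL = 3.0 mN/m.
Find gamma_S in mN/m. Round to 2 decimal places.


cos(42 deg) = 0.743145
gamma_S = 3.0 + 26.9 * 0.743145
= 22.99 mN/m

22.99


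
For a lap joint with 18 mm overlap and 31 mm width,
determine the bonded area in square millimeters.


Area = 18 * 31 = 558 mm^2

558


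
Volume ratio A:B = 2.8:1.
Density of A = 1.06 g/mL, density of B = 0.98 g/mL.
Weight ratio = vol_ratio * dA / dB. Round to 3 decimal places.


Wt ratio = 2.8 * 1.06 / 0.98
= 3.029

3.029


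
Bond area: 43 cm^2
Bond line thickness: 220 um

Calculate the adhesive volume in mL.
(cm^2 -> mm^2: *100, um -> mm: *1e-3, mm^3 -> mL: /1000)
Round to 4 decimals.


V = 43*100 * 220*1e-3 / 1000
= 0.9460 mL

0.9460


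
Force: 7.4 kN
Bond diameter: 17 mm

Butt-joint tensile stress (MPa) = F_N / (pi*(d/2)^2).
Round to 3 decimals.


F_N = 7.4 * 1000 = 7400.0 N
A = pi*(8.5)^2 = 226.9801 mm^2
stress = 7400.0 / 226.9801 = 32.602 MPa

32.602


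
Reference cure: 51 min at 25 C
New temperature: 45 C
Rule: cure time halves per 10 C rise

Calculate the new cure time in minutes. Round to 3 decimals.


factor = 2^((45-25)/10) = 4.0000
t_new = 51 / 4.0000 = 12.750 min

12.750


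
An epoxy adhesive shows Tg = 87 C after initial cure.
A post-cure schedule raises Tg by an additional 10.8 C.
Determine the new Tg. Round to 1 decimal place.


New Tg = 87 + 10.8
= 97.8 C

97.8


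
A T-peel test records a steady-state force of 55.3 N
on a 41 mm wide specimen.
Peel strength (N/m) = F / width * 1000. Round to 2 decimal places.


Peel strength = 55.3 / 41 * 1000
= 1348.78 N/m

1348.78


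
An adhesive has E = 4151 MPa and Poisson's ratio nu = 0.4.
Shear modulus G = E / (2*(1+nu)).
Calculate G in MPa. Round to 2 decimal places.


G = 4151 / (2*(1+0.4))
= 4151 / 2.80
= 1482.50 MPa

1482.50


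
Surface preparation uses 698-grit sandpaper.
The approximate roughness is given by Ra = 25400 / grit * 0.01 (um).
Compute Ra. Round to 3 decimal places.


Ra = 25400 / 698 * 0.01
= 254 / 698
= 0.364 um

0.364


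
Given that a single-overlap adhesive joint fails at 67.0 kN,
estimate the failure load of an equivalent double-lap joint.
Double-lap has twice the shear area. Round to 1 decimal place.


Double-lap factor = 2
Expected load = 67.0 * 2 = 134.0 kN

134.0


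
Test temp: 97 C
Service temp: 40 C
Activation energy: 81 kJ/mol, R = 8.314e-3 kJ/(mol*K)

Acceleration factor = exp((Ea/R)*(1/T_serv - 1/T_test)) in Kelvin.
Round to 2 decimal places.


AF = exp((81/0.008314)*(1/313.15 - 1/370.15))
= 120.41

120.41


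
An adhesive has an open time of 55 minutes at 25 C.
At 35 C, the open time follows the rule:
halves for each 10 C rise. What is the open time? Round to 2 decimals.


Factor = 2^((35-25)/10) = 2.0000
Open time = 55 / 2.0000 = 27.50 min

27.50


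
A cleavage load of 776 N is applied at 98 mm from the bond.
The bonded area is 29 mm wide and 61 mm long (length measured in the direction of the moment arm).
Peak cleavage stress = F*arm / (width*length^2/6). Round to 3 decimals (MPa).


Moment = 776 * 98 = 76048 N*mm
Section modulus = 29 * 3721 / 6 = 107909 / 6 mm^3
Stress = 76048 / (107909 / 6) = 456288 / 107909
= 4.228 MPa

4.228


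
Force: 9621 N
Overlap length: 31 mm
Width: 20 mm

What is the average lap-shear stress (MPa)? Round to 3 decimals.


Average shear stress = F / (overlap * width)
= 9621 / (31 * 20)
= 15.518 MPa

15.518


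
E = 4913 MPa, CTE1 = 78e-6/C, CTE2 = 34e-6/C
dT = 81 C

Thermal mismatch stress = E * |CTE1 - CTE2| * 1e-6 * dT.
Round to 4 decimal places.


= 4913 * 44e-6 * 81
= 17.5099 MPa

17.5099


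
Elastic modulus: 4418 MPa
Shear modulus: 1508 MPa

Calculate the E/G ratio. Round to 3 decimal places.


E / G = 4418 / 1508 = 2.930

2.930


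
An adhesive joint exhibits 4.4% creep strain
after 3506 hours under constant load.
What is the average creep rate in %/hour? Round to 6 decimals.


Creep rate = strain / time
= 4.4 / 3506
= 0.001255 %/h

0.001255


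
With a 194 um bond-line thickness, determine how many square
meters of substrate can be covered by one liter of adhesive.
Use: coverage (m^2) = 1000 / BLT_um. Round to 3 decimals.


Coverage = 1000 / 194 = 5.155 m^2

5.155


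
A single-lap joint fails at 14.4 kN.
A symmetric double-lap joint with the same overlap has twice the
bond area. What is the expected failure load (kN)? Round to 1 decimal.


Double-lap load = 2 * 14.4 = 28.8 kN

28.8


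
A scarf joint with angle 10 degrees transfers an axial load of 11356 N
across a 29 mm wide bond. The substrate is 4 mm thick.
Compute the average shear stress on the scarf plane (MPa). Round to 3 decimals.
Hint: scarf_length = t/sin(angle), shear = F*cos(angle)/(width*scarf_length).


scarf_length = 4 / sin(10 deg) = 23.0351 mm
cos(10 deg) = 0.984808
shear stress = 11356 * 0.984808 / (29 * 23.0351)
= 16.741 MPa

16.741


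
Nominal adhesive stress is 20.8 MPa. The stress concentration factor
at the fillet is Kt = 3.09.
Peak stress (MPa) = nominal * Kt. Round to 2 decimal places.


Peak = 20.8 * 3.09 = 64.27 MPa

64.27


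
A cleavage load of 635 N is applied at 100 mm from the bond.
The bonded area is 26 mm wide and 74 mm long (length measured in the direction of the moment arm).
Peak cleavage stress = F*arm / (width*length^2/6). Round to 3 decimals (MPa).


Moment = 635 * 100 = 63500 N*mm
Section modulus = 26 * 5476 / 6 = 142376 / 6 mm^3
Stress = 63500 / (142376 / 6) = 381000 / 142376
= 2.676 MPa

2.676


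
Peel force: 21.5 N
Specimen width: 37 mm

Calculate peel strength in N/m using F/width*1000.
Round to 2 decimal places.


Peel strength = 21.5 / 37 * 1000 = 581.08 N/m

581.08


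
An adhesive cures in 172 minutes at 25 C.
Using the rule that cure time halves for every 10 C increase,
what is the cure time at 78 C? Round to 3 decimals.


Factor = 2^((78 - 25) / 10) = 39.3966
Cure time = 172 / 39.3966
= 4.366 minutes

4.366


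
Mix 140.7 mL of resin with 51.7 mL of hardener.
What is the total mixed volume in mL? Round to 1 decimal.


Total = 140.7 + 51.7 = 192.4 mL

192.4


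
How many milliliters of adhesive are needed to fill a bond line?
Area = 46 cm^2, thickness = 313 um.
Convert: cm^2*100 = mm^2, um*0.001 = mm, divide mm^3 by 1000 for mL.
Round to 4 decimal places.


= (46 * 100) * (313 * 0.001) / 1000
= 1.4398 mL

1.4398


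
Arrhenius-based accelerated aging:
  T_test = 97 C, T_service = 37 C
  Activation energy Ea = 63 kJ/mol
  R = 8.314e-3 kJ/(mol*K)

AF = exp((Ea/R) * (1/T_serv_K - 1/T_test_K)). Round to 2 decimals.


T_test_K = 370.15, T_serv_K = 310.15
AF = exp((63/8.314e-3) * (1/310.15 - 1/370.15))
= 52.48

52.48


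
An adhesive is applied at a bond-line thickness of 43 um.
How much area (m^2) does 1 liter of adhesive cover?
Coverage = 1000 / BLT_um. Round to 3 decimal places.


Coverage = 1000 / 43 = 23.256 m^2

23.256


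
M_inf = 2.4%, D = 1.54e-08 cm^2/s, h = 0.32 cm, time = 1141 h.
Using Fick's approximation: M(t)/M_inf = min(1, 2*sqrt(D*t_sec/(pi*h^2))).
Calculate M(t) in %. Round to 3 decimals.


t = 4107600 s
ratio = min(1, 2*sqrt(1.54e-08*4107600/(pi*0.1024)))
= 0.886869
M(t) = 2.4 * 0.886869 = 2.128%

2.128


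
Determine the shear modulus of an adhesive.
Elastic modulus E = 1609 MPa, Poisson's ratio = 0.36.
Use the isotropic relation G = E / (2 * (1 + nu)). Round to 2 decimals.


G = 1609 / (2*(1+0.36)) = 1609 / 2.72
= 591.54 MPa

591.54


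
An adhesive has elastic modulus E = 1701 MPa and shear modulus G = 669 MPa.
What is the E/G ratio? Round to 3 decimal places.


E/G = 1701 / 669 = 2.543

2.543


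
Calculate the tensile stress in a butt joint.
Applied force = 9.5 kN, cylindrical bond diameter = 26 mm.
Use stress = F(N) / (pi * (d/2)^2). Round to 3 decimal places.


A = pi * 13.0^2 = 530.9292 mm^2
sigma = 9500.0 / 530.9292 = 17.893 MPa

17.893


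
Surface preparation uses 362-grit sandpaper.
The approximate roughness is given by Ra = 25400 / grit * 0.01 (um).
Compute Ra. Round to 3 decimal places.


Ra = 25400 / 362 * 0.01
= 254 / 362
= 0.702 um

0.702


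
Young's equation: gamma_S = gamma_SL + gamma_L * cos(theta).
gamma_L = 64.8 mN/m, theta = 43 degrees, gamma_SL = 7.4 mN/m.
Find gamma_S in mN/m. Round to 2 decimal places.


cos(43 deg) = 0.731354
gamma_S = 7.4 + 64.8 * 0.731354
= 54.79 mN/m

54.79


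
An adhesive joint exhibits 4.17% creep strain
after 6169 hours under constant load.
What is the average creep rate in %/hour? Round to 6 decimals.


Creep rate = strain / time
= 4.17 / 6169
= 0.000676 %/h

0.000676


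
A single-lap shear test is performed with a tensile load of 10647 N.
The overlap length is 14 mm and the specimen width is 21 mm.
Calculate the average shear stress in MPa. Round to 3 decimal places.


Shear stress = F / (overlap * width)
= 10647 / (14 * 21)
= 10647 / 294
= 36.214 MPa

36.214


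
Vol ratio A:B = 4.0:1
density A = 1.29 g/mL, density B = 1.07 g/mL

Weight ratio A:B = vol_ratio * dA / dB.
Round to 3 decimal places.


Weight ratio = 4.0 * 1.29 / 1.07
= 4.822

4.822


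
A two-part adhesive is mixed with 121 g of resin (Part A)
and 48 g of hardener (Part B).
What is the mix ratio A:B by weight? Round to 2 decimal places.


Mix ratio = mass_A / mass_B
= 121 / 48
= 2.52

2.52


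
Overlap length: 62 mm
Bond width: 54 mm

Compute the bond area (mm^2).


Bond area = 62 * 54 = 3348 mm^2

3348


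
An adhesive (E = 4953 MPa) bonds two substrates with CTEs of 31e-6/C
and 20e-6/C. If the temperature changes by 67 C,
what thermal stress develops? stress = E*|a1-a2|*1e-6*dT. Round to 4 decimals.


Stress = 4953 * |31 - 20| * 1e-6 * 67
= 3.6504 MPa

3.6504


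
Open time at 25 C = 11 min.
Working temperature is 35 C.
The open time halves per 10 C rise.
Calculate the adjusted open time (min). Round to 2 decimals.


factor = 2^((35 - 25) / 10) = 2.0000
ot = 11 / 2.0000 = 5.50 min

5.50


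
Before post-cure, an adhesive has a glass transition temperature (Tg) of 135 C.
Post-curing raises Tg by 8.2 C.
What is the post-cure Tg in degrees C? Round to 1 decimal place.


Tg_post = Tg_base + delta_Tg
= 135 + 8.2
= 143.2 C

143.2


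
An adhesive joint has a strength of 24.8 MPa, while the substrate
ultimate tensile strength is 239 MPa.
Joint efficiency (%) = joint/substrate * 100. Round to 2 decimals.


Efficiency = 24.8 / 239 * 100
= 10.38%

10.38


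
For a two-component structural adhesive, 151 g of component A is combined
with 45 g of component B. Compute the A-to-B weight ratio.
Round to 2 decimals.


Weight ratio A:B = 151 / 45
= 3.36

3.36


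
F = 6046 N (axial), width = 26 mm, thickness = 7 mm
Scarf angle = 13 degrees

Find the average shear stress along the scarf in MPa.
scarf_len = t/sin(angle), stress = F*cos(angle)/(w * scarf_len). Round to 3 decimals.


scarf_len = 7/sin(13 deg) = 31.1179
cos(13 deg) = 0.974370
stress = 6046*0.974370/(26*31.1179) = 7.281 MPa

7.281


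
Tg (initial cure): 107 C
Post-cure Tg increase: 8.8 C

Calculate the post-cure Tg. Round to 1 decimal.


Post-cure Tg = 107 + 8.8 = 115.8 C

115.8


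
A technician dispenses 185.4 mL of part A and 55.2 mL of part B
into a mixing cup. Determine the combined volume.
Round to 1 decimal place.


Combined volume = 185.4 + 55.2
= 240.6 mL

240.6


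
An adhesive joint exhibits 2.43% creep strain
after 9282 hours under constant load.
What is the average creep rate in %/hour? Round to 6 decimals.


Creep rate = strain / time
= 2.43 / 9282
= 0.000262 %/h

0.000262


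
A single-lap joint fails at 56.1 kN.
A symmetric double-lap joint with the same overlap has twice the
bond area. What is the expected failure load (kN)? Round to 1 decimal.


Double-lap load = 2 * 56.1 = 112.2 kN

112.2


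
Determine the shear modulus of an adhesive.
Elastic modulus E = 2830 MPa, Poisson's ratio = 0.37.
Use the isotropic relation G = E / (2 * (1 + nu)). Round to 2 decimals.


G = 2830 / (2*(1+0.37)) = 2830 / 2.74
= 1032.85 MPa

1032.85


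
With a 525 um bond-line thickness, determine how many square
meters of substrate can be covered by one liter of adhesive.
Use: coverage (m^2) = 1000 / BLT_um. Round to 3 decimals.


Coverage = 1000 / 525 = 1.905 m^2

1.905


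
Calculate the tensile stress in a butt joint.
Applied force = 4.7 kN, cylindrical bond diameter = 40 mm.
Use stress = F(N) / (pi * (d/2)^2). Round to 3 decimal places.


A = pi * 20.0^2 = 1256.6371 mm^2
sigma = 4700.0 / 1256.6371 = 3.740 MPa

3.740


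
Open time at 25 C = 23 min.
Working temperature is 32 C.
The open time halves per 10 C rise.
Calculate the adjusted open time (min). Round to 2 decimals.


factor = 2^((32 - 25) / 10) = 1.6245
ot = 23 / 1.6245 = 14.16 min

14.16


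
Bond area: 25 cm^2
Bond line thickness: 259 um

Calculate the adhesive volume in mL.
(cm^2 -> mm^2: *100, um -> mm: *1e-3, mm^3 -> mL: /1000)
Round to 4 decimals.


V = 25*100 * 259*1e-3 / 1000
= 0.6475 mL

0.6475


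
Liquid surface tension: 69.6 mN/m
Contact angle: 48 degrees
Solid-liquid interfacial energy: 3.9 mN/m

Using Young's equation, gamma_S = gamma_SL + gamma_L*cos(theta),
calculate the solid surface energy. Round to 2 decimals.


gamma_S = 3.9 + 69.6 * cos(48)
= 50.47 mN/m

50.47


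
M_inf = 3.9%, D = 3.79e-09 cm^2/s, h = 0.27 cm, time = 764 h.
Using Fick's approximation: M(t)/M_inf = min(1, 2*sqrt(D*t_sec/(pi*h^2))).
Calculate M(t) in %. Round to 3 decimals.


t = 2750400 s
ratio = min(1, 2*sqrt(3.79e-09*2750400/(pi*0.0729)))
= 0.426686
M(t) = 3.9 * 0.426686 = 1.664%

1.664


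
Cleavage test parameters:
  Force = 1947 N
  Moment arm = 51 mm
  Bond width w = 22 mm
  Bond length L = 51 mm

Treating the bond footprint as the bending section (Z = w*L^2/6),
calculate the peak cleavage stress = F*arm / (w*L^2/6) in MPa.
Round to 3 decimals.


M = 1947 * 51 = 99297 N*mm
Z = 22 * 51^2 / 6 = 57222 / 6 mm^3
sigma = M / Z = 6 * 99297 / 57222 = 595782 / 57222
= 10.412 MPa

10.412


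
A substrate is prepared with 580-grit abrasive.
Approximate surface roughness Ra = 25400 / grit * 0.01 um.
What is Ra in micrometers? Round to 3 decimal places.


Ra = 25400 / 580 * 0.01 = 0.438 um

0.438


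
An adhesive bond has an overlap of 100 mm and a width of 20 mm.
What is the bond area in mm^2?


Bond area = overlap * width
= 100 * 20
= 2000 mm^2

2000


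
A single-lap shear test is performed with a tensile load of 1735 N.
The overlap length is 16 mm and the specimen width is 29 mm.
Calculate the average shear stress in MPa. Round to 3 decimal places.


Shear stress = F / (overlap * width)
= 1735 / (16 * 29)
= 1735 / 464
= 3.739 MPa

3.739


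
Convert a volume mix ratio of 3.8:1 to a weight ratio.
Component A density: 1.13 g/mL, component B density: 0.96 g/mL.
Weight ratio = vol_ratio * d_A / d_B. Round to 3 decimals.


= 3.8 * 1.13 / 0.96 = 4.473

4.473


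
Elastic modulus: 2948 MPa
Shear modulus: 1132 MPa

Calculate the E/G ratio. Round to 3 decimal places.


E / G = 2948 / 1132 = 2.604

2.604


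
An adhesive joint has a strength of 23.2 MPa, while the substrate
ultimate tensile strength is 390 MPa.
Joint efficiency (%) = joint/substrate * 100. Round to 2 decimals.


Efficiency = 23.2 / 390 * 100
= 5.95%

5.95


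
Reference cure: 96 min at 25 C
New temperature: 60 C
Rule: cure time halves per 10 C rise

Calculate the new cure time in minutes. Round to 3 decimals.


factor = 2^((60-25)/10) = 11.3137
t_new = 96 / 11.3137 = 8.485 min

8.485


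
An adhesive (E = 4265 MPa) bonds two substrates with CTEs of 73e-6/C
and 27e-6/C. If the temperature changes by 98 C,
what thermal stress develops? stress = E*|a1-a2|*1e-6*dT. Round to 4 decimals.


Stress = 4265 * |73 - 27| * 1e-6 * 98
= 19.2266 MPa

19.2266


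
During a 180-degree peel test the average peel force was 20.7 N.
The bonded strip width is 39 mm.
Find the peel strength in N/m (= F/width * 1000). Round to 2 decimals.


Peel strength = F/width * 1000
= 20.7 / 39 * 1000
= 530.77 N/m

530.77


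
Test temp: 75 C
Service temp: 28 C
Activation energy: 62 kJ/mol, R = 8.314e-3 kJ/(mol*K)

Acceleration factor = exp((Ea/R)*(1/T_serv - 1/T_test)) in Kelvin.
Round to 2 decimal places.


AF = exp((62/0.008314)*(1/301.15 - 1/348.15))
= 28.30

28.30


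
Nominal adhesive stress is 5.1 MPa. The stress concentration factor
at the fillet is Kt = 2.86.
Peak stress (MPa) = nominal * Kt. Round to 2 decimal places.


Peak = 5.1 * 2.86 = 14.59 MPa

14.59


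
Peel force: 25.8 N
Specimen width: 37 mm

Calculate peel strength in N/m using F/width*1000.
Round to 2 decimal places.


Peel strength = 25.8 / 37 * 1000 = 697.30 N/m

697.30


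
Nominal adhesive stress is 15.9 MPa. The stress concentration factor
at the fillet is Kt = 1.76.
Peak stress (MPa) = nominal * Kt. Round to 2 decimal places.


Peak = 15.9 * 1.76 = 27.98 MPa

27.98


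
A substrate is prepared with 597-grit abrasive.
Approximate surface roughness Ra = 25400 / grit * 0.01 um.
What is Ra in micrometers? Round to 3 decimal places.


Ra = 25400 / 597 * 0.01 = 0.425 um

0.425


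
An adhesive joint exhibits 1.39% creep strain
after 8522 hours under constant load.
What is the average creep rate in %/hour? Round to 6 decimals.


Creep rate = strain / time
= 1.39 / 8522
= 0.000163 %/h

0.000163


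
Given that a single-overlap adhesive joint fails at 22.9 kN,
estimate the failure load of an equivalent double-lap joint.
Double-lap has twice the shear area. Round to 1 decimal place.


Double-lap factor = 2
Expected load = 22.9 * 2 = 45.8 kN

45.8


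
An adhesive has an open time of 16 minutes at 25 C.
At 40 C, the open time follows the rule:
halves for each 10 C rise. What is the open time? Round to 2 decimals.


Factor = 2^((40-25)/10) = 2.8284
Open time = 16 / 2.8284 = 5.66 min

5.66


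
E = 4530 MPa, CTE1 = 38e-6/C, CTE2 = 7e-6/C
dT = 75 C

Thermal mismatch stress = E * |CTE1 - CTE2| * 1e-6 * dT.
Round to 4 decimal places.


= 4530 * 31e-6 * 75
= 10.5323 MPa

10.5323


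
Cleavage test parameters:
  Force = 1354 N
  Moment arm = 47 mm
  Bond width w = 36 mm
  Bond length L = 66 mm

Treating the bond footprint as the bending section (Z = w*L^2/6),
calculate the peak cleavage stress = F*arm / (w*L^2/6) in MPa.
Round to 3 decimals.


M = 1354 * 47 = 63638 N*mm
Z = 36 * 66^2 / 6 = 156816 / 6 mm^3
sigma = M / Z = 6 * 63638 / 156816 = 381828 / 156816
= 2.435 MPa

2.435


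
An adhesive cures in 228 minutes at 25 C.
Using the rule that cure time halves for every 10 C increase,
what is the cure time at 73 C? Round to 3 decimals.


Factor = 2^((73 - 25) / 10) = 27.8576
Cure time = 228 / 27.8576
= 8.184 minutes

8.184


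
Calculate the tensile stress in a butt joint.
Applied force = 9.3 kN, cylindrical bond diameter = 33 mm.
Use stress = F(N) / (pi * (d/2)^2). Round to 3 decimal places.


A = pi * 16.5^2 = 855.2986 mm^2
sigma = 9300.0 / 855.2986 = 10.873 MPa

10.873


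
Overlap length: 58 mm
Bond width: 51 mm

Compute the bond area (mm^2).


Bond area = 58 * 51 = 2958 mm^2

2958


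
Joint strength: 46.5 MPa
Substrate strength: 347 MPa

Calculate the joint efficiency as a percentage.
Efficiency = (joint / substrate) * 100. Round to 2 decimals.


Efficiency = (46.5 / 347) * 100 = 13.40%

13.40


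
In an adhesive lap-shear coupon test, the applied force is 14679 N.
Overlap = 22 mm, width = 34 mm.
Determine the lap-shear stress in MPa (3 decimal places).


stress = F / (overlap * width)
= 14679 / (22 * 34)
= 19.624 MPa

19.624


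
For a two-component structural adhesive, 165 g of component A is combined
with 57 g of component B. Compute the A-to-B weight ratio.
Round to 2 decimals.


Weight ratio A:B = 165 / 57
= 2.89

2.89


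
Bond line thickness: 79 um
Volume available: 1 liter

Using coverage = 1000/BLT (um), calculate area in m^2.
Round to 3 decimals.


1 L = 1e6 mm^3, thickness = 79 um = 0.079 mm
Area = 1e6 / 0.079 mm^2 = (1e6 / 0.079) / 1e6 m^2 = 1000 / 79 m^2
= 12.658 m^2

12.658


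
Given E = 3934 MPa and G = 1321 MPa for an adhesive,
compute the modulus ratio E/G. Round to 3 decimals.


E/G ratio = 3934 / 1321 = 2.978

2.978


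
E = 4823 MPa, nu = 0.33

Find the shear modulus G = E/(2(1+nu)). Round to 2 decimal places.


G = 4823 / (2 * 1.33)
= 1813.16 MPa

1813.16


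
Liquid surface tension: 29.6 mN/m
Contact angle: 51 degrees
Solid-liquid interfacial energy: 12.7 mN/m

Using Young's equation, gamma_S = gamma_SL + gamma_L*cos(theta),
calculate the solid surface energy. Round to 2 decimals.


gamma_S = 12.7 + 29.6 * cos(51)
= 31.33 mN/m

31.33


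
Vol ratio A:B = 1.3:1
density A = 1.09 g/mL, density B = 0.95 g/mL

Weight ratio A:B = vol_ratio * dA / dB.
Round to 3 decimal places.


Weight ratio = 1.3 * 1.09 / 0.95
= 1.492

1.492


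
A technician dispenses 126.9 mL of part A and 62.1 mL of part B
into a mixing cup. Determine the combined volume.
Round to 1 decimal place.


Combined volume = 126.9 + 62.1
= 189.0 mL

189.0


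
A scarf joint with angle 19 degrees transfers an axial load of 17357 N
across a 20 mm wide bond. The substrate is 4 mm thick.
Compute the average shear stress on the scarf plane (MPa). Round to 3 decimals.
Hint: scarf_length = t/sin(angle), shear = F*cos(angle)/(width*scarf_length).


scarf_length = 4 / sin(19 deg) = 12.2862 mm
cos(19 deg) = 0.945519
shear stress = 17357 * 0.945519 / (20 * 12.2862)
= 66.788 MPa

66.788


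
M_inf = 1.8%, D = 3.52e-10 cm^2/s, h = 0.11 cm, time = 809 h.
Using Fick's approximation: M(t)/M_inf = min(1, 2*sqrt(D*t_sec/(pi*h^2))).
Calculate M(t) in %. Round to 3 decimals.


t = 2912400 s
ratio = min(1, 2*sqrt(3.52e-10*2912400/(pi*0.0121)))
= 0.328442
M(t) = 1.8 * 0.328442 = 0.591%

0.591


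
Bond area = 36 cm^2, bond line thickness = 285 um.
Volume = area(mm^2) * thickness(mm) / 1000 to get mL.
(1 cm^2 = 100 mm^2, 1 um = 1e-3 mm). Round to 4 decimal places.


area_mm2 = 36 * 100 = 3600
blt_mm = 285 * 1e-3 = 0.285
vol_mm3 = 3600 * 0.285 = 1026.0
vol_mL = 1026.0 / 1000 = 1.0260 mL

1.0260


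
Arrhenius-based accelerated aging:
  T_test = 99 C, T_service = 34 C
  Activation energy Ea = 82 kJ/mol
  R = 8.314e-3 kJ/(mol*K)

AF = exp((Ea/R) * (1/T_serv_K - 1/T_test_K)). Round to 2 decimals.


T_test_K = 372.15, T_serv_K = 307.15
AF = exp((82/8.314e-3) * (1/307.15 - 1/372.15))
= 272.74

272.74


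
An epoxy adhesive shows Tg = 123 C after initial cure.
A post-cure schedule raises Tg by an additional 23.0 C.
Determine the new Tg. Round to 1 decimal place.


New Tg = 123 + 23.0
= 146.0 C

146.0


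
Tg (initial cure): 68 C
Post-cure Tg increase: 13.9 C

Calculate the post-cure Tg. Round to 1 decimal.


Post-cure Tg = 68 + 13.9 = 81.9 C

81.9


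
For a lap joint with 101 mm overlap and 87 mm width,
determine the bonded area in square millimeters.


Area = 101 * 87 = 8787 mm^2

8787


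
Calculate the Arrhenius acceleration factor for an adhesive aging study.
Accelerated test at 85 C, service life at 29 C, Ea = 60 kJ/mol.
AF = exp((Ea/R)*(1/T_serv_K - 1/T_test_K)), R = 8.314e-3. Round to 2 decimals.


T_test = 358.15 K, T_serv = 302.15 K
Ea/R = 60 / 0.008314 = 7216.74
AF = exp(7216.74 * (1/302.15 - 1/358.15))
= 41.87

41.87


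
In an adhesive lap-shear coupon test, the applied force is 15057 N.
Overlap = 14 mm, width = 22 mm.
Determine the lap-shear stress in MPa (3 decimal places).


stress = F / (overlap * width)
= 15057 / (14 * 22)
= 48.886 MPa

48.886


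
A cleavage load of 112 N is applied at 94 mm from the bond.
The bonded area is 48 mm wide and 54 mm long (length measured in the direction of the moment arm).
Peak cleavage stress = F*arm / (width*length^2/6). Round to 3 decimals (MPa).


Moment = 112 * 94 = 10528 N*mm
Section modulus = 48 * 2916 / 6 = 139968 / 6 mm^3
Stress = 10528 / (139968 / 6) = 63168 / 139968
= 0.451 MPa

0.451


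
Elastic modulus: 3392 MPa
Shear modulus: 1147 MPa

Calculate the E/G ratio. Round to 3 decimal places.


E / G = 3392 / 1147 = 2.957

2.957


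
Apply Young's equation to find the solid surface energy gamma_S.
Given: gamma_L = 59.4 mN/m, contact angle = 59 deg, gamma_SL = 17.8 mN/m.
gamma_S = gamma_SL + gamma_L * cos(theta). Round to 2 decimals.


theta_rad = 59 * pi/180 = 1.029744
gamma_S = 17.8 + 59.4 * cos(1.029744)
= 48.39 mN/m

48.39


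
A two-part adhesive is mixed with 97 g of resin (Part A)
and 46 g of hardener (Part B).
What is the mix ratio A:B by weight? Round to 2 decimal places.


Mix ratio = mass_A / mass_B
= 97 / 46
= 2.11

2.11


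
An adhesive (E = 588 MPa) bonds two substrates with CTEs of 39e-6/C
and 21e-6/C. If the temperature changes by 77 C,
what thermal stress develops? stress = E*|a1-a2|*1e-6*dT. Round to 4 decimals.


Stress = 588 * |39 - 21| * 1e-6 * 77
= 0.8150 MPa

0.8150


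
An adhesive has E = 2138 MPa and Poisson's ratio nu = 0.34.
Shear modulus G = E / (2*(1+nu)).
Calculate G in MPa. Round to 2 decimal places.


G = 2138 / (2*(1+0.34))
= 2138 / 2.68
= 797.76 MPa

797.76


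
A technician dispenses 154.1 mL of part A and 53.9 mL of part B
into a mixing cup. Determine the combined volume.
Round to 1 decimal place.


Combined volume = 154.1 + 53.9
= 208.0 mL

208.0


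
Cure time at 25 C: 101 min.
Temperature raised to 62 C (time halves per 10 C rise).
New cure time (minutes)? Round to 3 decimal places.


Acceleration factor = 2^(37/10) = 12.9960
New time = 101 / 12.9960 = 7.772 min

7.772


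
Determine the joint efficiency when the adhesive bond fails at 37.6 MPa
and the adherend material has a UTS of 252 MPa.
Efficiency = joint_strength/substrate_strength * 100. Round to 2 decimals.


Joint efficiency = 37.6 / 252 * 100
= 14.92%

14.92


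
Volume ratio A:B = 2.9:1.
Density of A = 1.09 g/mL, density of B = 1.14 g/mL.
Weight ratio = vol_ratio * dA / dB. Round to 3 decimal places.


Wt ratio = 2.9 * 1.09 / 1.14
= 2.773

2.773


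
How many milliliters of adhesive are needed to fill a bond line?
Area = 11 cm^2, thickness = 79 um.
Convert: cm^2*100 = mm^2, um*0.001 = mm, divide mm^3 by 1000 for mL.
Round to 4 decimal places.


= (11 * 100) * (79 * 0.001) / 1000
= 0.0869 mL

0.0869


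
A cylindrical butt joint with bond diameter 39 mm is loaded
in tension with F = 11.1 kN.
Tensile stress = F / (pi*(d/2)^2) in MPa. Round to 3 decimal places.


Area = pi * (39/2)^2 = 1194.5906 mm^2
Stress = 11.1*1000 / 1194.5906
= 9.292 MPa

9.292


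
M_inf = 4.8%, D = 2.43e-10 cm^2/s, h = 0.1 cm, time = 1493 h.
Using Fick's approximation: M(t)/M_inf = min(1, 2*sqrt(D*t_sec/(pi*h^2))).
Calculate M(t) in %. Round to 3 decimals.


t = 5374800 s
ratio = min(1, 2*sqrt(2.43e-10*5374800/(pi*0.0100)))
= 0.407793
M(t) = 4.8 * 0.407793 = 1.957%

1.957


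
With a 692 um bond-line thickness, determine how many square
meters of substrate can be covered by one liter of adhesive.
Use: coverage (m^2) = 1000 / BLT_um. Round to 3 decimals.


Coverage = 1000 / 692 = 1.445 m^2

1.445


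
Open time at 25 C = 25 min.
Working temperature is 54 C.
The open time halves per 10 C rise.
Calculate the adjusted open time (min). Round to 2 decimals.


factor = 2^((54 - 25) / 10) = 7.4643
ot = 25 / 7.4643 = 3.35 min

3.35


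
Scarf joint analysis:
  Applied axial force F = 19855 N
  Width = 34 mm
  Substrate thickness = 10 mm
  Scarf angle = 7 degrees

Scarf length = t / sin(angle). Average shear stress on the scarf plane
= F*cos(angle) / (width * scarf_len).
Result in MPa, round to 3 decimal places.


Scarf length = 10 / sin(7 deg) = 82.0551 mm
cos(7 deg) = 0.992546
Shear = 19855 * 0.992546 / (34 * 82.0551)
= 7.064 MPa

7.064
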